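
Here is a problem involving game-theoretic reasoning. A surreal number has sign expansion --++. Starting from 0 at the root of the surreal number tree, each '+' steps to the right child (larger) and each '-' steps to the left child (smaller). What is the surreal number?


Sign expansion: --++
Rule: track bounds (lo, hi), initially (-inf, +inf). On '+', the current value becomes lo and we move to the simplest number in (value, hi): value + 1 if hi = +inf, otherwise the midpoint (value + hi)/2. On '-', the current value becomes hi and we move to value - 1 if lo = -inf, otherwise the midpoint (lo + value)/2.
Start at 0.
Step 1: sign = -, move left. Bounds: (-inf, 0). Value = -1
Step 2: sign = -, move left. Bounds: (-inf, -1). Value = -2
Step 3: sign = +, move right. Bounds: (-2, -1). Value = -3/2
Step 4: sign = +, move right. Bounds: (-3/2, -1). Value = -5/4
The surreal number with sign expansion --++ is -5/4.

-5/4


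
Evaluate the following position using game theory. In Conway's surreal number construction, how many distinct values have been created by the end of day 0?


Day 0: {|} = 0 is born. Count = 1.
Day n: the number of surreal numbers born by day n is 2^(n+1) - 1.
By day 0: 2^1 - 1 = 1
By day 0: 1 surreal numbers.

1


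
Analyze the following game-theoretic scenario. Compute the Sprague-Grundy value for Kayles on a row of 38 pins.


Kayles: a move removes 1 or 2 adjacent pins from a contiguous row.
Removing pins from a row of k leaves two independent rows (a, b) with a + b = k - 1 (one pin) or a + b = k - 2 (two pins); an end removal gives a = 0.
By Sprague-Grundy, G(k) = mex{ G(a) XOR G(b) } over all these splits. G(0) = 0.
G(1): splits (0,0):0^0=0 -> mex({0}) = 1
G(2): splits (0,1):0^1=1 (0,0):0^0=0 -> mex({0, 1}) = 2
G(3): splits (0,2):0^2=2 (1,1):1^1=0 (0,1):0^1=1 -> mex({0, 1, 2}) = 3
G(4): splits (0,3):0^3=3 (1,2):1^2=3 (0,2):0^2=2 (1,1):1^1=0 -> mex({0, 2, 3}) = 1
G(5): splits (0,4):0^1=1 (1,3):1^3=2 (2,2):2^2=0 (0,3):0^3=3 (1,2):1^2=3 -> mex({0, 1, 2, 3}) = 4
G(6) = mex({0, 1, 2, 4}) = 3
G(7) = mex({0, 1, 3, 4, 5}) = 2
G(8) = mex({0, 2, 3, 5, 6}) = 1
G(9) = mex({0, 1, 2, 3, 6, 7}) = 4
G(10) = mex({0, 1, 3, 4, 5, 7}) = 2
G(11) = mex({0, 1, 2, 3, 4, 5}) = 6
G(12) = mex({0, 1, 2, 3, 5, 6, 7}) = 4
G(13) = mex({0, 2, 3, 4, 6, 7}) = 1
G(14) = mex({0, 1, 4, 5, 6, 7}) = 2
G(15) = mex({0, 1, 2, 3, 4, 5, 6}) = 7
G(16) = mex({0, 2, 3, 5, 6, 7}) = 1
G(17) = mex({0, 1, 2, 3, 5, 6, 7}) = 4
G(18) = mex({0, 1, 2, 4, 5, 6}) = 3
G(19) = mex({0, 1, 3, 4, 5, 7}) = 2
G(20) = mex({0, 2, 3, 4, 5, 6, 7}) = 1
G(21) = mex({0, 1, 2, 3, 5, 6, 7}) = 4
G(22) = mex({0, 1, 2, 3, 4, 5, 7}) = 6
G(23) = mex({0, 1, 2, 3, 4, 5, 6}) = 7
G(24) = mex({0, 1, 2, 3, 5, 6, 7}) = 4
G(25) = mex({0, 2, 3, 4, 6, 7}) = 1
G(26) = mex({0, 1, 3, 4, 5, 6, 7}) = 2
G(27) = mex({0, 1, 2, 3, 4, 5, 6, 7}) = 8
G(28) = mex({0, 1, 2, 3, 4, 6, 7, 8}) = 5
G(29) = mex({0, 1, 2, 3, 5, 6, 7, 8, 9}) = 4
G(30) = mex({0, 1, 2, 3, 4, 5, 6, 9, 10}) = 7
G(31) = mex({0, 1, 3, 4, 5, 7, 10, 11}) = 2
G(32) = mex({0, 2, 3, 4, 5, 6, 7, 9, 11}) = 1
G(33) = mex({0, 1, 2, 3, 4, 5, 6, 7, 9, 12}) = 8
G(34) = mex({0, 1, 2, 3, 4, 5, 7, 8, 11, 12}) = 6
G(35) = mex({0, 1, 2, 3, 4, 5, 6, 8, 9, 10, 11}) = 7
G(36) = mex({0, 1, 2, 3, 5, 6, 7, 9, 10}) = 4
G(37) = mex({0, 2, 3, 4, 6, 7, 9, 10, 11, 12}) = 1
G(38) = mex({0, 1, 3, 4, 5, 6, 7, 9, 10, 11, 12}) = 2
Therefore G(38) = 2.

2


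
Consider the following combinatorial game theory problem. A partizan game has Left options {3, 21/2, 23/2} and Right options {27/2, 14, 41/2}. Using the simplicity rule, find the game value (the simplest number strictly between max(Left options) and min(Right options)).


Left options: {3, 21/2, 23/2}, max = 23/2
Right options: {27/2, 14, 41/2}, min = 27/2
All options are numbers and max(Left) < min(Right), so by the simplicity theorem the value is the simplest (earliest-born) number strictly between 23/2 and 27/2.
Integers 12 through 13 all lie strictly between 23/2 and 27/2.
Among integers, the simplest (lowest birthday = smallest |n|; 0 is born on day 0, +-n on day n) is 12.
No non-integer in the interval can be simpler: if x is a non-integer in the interval, then floor(x) or ceil(x) also lies in the interval (the interval contains an integer), and both are proper prefixes of x's sign expansion, i.e. born earlier. So the game value is 12.
Game value = 12

12


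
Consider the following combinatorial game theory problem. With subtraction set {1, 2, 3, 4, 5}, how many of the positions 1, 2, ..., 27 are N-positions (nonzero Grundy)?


Subtraction set S = {1, 2, 3, 4, 5}, so G(n) = n mod 6.
G(n) = 0 when n is a multiple of 6.
Multiples of 6 in [1, 27]: 4
N-positions (nonzero Grundy) = 27 - 4 = 23

23


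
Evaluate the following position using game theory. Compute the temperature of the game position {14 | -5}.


The game is {14 | -5}, a switch {a | b} with numbers a > b.
Cooling {a | b} by t gives {a - t | b + t}, which stops being hot when a - t = b + t, i.e. at t = (a - b)/2. So the temperature of a switch is (a - b)/2.
Temperature = (Left option - Right option) / 2
= (14 - (-5)) / 2
= 19 / 2
= 19/2

19/2


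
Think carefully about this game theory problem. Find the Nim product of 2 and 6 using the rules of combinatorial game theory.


Nim multiplication is bilinear over XOR: (u XOR v) * w = (u*w) XOR (v*w).
So we split each operand into its bit components and XOR the pairwise Nim products.
2 = 2 (as XOR of powers of 2).
6 = 2 + 4 (as XOR of powers of 2).
Using the standard Nim-product table on single bits:
  2*2 = 3,   2*4 = 8,   2*8 = 12,
  4*4 = 6,   4*8 = 11,  8*8 = 13,
and  1*x = x (identity), k*l = l*k (commutative).
Pairwise Nim products:
  2 * 2 = 3
  2 * 4 = 8
XOR them: 3 XOR 8 = 11.
Result: 2 * 6 = 11 (in Nim).

11


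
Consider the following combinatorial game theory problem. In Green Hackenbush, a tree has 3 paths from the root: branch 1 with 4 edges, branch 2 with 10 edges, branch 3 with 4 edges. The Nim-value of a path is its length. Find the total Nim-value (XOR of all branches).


The tree has 3 branches from the ground vertex.
In Green Hackenbush, the Nim-value of a simple path of length k is k.
Branch 1: length 4, Nim-value = 4
Branch 2: length 10, Nim-value = 10
Branch 3: length 4, Nim-value = 4
Total Nim-value = XOR of all branch values:
0 XOR 4 = 4
4 XOR 10 = 14
14 XOR 4 = 10
Nim-value of the tree = 10

10


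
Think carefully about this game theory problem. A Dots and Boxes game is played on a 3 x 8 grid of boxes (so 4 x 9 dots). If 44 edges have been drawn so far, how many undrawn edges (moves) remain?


Grid: 3 x 8 boxes, i.e. 4 rows and 9 columns of dots.
Horizontal edges: (rows + 1) * cols = 4 * 8 = 32
Vertical edges: rows * (cols + 1) = 3 * 9 = 27
Total edges: 32 + 27 = 59
Edges drawn: 44
Remaining: 59 - 44 = 15

15


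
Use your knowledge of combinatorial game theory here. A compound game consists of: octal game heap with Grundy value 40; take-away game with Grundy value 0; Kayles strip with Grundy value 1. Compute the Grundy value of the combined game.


By the Sprague-Grundy theorem, the Grundy value of a sum of games is the XOR of individual Grundy values.
octal game heap: Grundy value = 40. Running XOR: 0 XOR 40 = 40
take-away game: Grundy value = 0. Running XOR: 40 XOR 0 = 40
Kayles strip: Grundy value = 1. Running XOR: 40 XOR 1 = 41
The combined Grundy value is 41.

41


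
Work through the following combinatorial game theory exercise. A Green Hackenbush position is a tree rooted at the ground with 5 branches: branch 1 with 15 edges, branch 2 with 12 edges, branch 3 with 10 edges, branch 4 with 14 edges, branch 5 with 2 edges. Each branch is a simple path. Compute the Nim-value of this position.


The tree has 5 branches from the ground vertex.
In Green Hackenbush, the Nim-value of a simple path of length k is k.
Branch 1: length 15, Nim-value = 15
Branch 2: length 12, Nim-value = 12
Branch 3: length 10, Nim-value = 10
Branch 4: length 14, Nim-value = 14
Branch 5: length 2, Nim-value = 2
Total Nim-value = XOR of all branch values:
0 XOR 15 = 15
15 XOR 12 = 3
3 XOR 10 = 9
9 XOR 14 = 7
7 XOR 2 = 5
Nim-value of the tree = 5

5


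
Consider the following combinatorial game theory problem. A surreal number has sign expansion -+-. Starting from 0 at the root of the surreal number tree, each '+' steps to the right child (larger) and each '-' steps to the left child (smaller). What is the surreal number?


Sign expansion: -+-
Rule: track bounds (lo, hi), initially (-inf, +inf). On '+', the current value becomes lo and we move to the simplest number in (value, hi): value + 1 if hi = +inf, otherwise the midpoint (value + hi)/2. On '-', the current value becomes hi and we move to value - 1 if lo = -inf, otherwise the midpoint (lo + value)/2.
Start at 0.
Step 1: sign = -, move left. Bounds: (-inf, 0). Value = -1
Step 2: sign = +, move right. Bounds: (-1, 0). Value = -1/2
Step 3: sign = -, move left. Bounds: (-1, -1/2). Value = -3/4
The surreal number with sign expansion -+- is -3/4.

-3/4


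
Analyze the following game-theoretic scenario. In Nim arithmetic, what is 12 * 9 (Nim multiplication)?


Nim multiplication is bilinear over XOR: (u XOR v) * w = (u*w) XOR (v*w).
So we split each operand into its bit components and XOR the pairwise Nim products.
12 = 4 + 8 (as XOR of powers of 2).
9 = 1 + 8 (as XOR of powers of 2).
Using the standard Nim-product table on single bits:
  2*2 = 3,   2*4 = 8,   2*8 = 12,
  4*4 = 6,   4*8 = 11,  8*8 = 13,
and  1*x = x (identity), k*l = l*k (commutative).
Pairwise Nim products:
  4 * 1 = 4
  4 * 8 = 11
  8 * 1 = 8
  8 * 8 = 13
XOR them: 4 XOR 11 XOR 8 XOR 13 = 10.
Result: 12 * 9 = 10 (in Nim).

10


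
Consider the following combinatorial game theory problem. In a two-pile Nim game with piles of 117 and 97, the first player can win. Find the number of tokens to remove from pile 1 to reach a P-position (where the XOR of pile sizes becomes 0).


Piles: 117 and 97
Current XOR: 117 XOR 97 = 20 (non-zero, so this is an N-position).
To make the XOR zero, we need to find a move that balances the piles.
For pile 1 (size 117): target = 117 XOR 20 = 97
We reduce pile 1 from 117 to 97.
Tokens removed: 117 - 97 = 20
Verification: 97 XOR 97 = 0

20


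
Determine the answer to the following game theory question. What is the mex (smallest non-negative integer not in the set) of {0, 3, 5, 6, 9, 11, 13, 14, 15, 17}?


Set = {0, 3, 5, 6, 9, 11, 13, 14, 15, 17}
0 is in the set.
1 is NOT in the set. This is the mex.
mex = 1

1


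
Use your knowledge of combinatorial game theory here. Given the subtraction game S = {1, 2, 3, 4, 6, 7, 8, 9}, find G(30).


The subtraction set is S = {1, 2, 3, 4, 6, 7, 8, 9}.
G(k) = mex{ G(k - s) : s in S, s <= k }. We compute iteratively: G(0) = 0.
G(1) = mex({0}) = 1
G(2) = mex({0, 1}) = 2
G(3) = mex({0, 1, 2}) = 3
G(4) = mex({0, 1, 2, 3}) = 4
G(5) = mex({1, 2, 3, 4}) = 0
G(6) = mex({0, 2, 3, 4}) = 1
G(7) = mex({0, 1, 3, 4}) = 2
G(8) = mex({0, 1, 2, 4}) = 3
G(9) = mex({0, 1, 2, 3}) = 4
G(10) = mex({1, 2, 3, 4}) = 0
G(11) = mex({0, 2, 3, 4}) = 1
G(12) = mex({0, 1, 3, 4}) = 2
G(13) = mex({0, 1, 2, 4}) = 3
Observe that G(5)..G(13) = 0, 1, 2, 3, 4, 0, 1, 2, 3 repeats G(0)..G(8) = 0, 1, 2, 3, 4, 0, 1, 2, 3.
For k >= max(S) = 9, G(k) is determined by the previous 9 values G(k-9)..G(k-1); a window of 9 consecutive values has recurred shifted by 5, so by induction G(k + 5) = G(k) for all k >= 0: the sequence is periodic from the start with period 5.
One period: G(0..4) = 0, 1, 2, 3, 4.
30 mod 5 = 0, so G(30) = G(0) = 0.

0


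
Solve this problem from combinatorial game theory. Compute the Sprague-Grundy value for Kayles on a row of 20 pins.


Kayles: a move removes 1 or 2 adjacent pins from a contiguous row.
Removing pins from a row of k leaves two independent rows (a, b) with a + b = k - 1 (one pin) or a + b = k - 2 (two pins); an end removal gives a = 0.
By Sprague-Grundy, G(k) = mex{ G(a) XOR G(b) } over all these splits. G(0) = 0.
G(1): splits (0,0):0^0=0 -> mex({0}) = 1
G(2): splits (0,1):0^1=1 (0,0):0^0=0 -> mex({0, 1}) = 2
G(3): splits (0,2):0^2=2 (1,1):1^1=0 (0,1):0^1=1 -> mex({0, 1, 2}) = 3
G(4): splits (0,3):0^3=3 (1,2):1^2=3 (0,2):0^2=2 (1,1):1^1=0 -> mex({0, 2, 3}) = 1
G(5): splits (0,4):0^1=1 (1,3):1^3=2 (2,2):2^2=0 (0,3):0^3=3 (1,2):1^2=3 -> mex({0, 1, 2, 3}) = 4
G(6) = mex({0, 1, 2, 4}) = 3
G(7) = mex({0, 1, 3, 4, 5}) = 2
G(8) = mex({0, 2, 3, 5, 6}) = 1
G(9) = mex({0, 1, 2, 3, 6, 7}) = 4
G(10) = mex({0, 1, 3, 4, 5, 7}) = 2
G(11) = mex({0, 1, 2, 3, 4, 5}) = 6
G(12) = mex({0, 1, 2, 3, 5, 6, 7}) = 4
G(13) = mex({0, 2, 3, 4, 6, 7}) = 1
G(14) = mex({0, 1, 4, 5, 6, 7}) = 2
G(15) = mex({0, 1, 2, 3, 4, 5, 6}) = 7
G(16) = mex({0, 2, 3, 5, 6, 7}) = 1
G(17) = mex({0, 1, 2, 3, 5, 6, 7}) = 4
G(18) = mex({0, 1, 2, 4, 5, 6}) = 3
G(19) = mex({0, 1, 3, 4, 5, 7}) = 2
G(20) = mex({0, 2, 3, 4, 5, 6, 7}) = 1
Therefore G(20) = 1.

1


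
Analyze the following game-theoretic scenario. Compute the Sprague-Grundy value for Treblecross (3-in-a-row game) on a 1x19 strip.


Treblecross: place X on empty cells; 3-in-a-row wins.
Playing within two cells of an existing X lets the opponent win at once, so sensible play treats the cells i-2..i+2 around each X as dead. The player left with no safe cell loses, so this is a normal-play take-away game on strips of safe cells.
Placing X at cell i (0-indexed) of a strip of k safe cells leaves independent strips of sizes max(0, i-2) and max(0, k-i-3). Hence G(k) = mex{ G(max(0,i-2)) XOR G(max(0,k-i-3)) : 0 <= i < k }, with G(0) = 0.
G(1): splits (0,0):0^0=0 -> mex({0}) = 1
G(2): splits (0,0):0^0=0 -> mex({0}) = 1
G(3): splits (0,0):0^0=0 -> mex({0}) = 1
G(4): splits (0,1):0^1=1 (0,0):0^0=0 -> mex({0, 1}) = 2
G(5): splits (0,2):0^1=1 (0,1):0^1=1 (0,0):0^0=0 -> mex({0, 1}) = 2
G(6) = mex({1}) = 0
G(7) = mex({0, 1, 2}) = 3
G(8) = mex({0, 1, 2}) = 3
G(9) = mex({0, 2}) = 1
G(10) = mex({0, 2, 3}) = 1
G(11) = mex({0, 3}) = 1
G(12) = mex({1, 3}) = 0
G(13) = mex({0, 1, 2, 3}) = 4
G(14) = mex({0, 1, 2}) = 3
G(15) = mex({0, 1, 2}) = 3
G(16) = mex({0, 1, 2, 4}) = 3
G(17) = mex({0, 1, 3, 4}) = 2
G(18) = mex({0, 1, 3, 4}) = 2
G(19) = mex({0, 1, 3, 5}) = 2
Therefore G(19) = 2.

2


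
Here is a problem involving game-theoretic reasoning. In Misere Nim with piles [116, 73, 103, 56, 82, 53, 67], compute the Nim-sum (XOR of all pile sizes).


We need the XOR (exclusive or) of all pile sizes.
After XOR-ing pile 1 (size 116): 0 XOR 116 = 116
After XOR-ing pile 2 (size 73): 116 XOR 73 = 61
After XOR-ing pile 3 (size 103): 61 XOR 103 = 90
After XOR-ing pile 4 (size 56): 90 XOR 56 = 98
After XOR-ing pile 5 (size 82): 98 XOR 82 = 48
After XOR-ing pile 6 (size 53): 48 XOR 53 = 5
After XOR-ing pile 7 (size 67): 5 XOR 67 = 70
The Nim-value of this position is 70.

70


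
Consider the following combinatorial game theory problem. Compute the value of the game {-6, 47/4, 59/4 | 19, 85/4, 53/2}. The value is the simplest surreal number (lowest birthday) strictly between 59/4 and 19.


Left options: {-6, 47/4, 59/4}, max = 59/4
Right options: {19, 85/4, 53/2}, min = 19
All options are numbers and max(Left) < min(Right), so by the simplicity theorem the value is the simplest (earliest-born) number strictly between 59/4 and 19.
Integers 15 through 18 all lie strictly between 59/4 and 19.
Among integers, the simplest (lowest birthday = smallest |n|; 0 is born on day 0, +-n on day n) is 15.
No non-integer in the interval can be simpler: if x is a non-integer in the interval, then floor(x) or ceil(x) also lies in the interval (the interval contains an integer), and both are proper prefixes of x's sign expansion, i.e. born earlier. So the game value is 15.
Game value = 15

15


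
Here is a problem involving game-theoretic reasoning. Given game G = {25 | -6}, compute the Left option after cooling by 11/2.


Original game: {25 | -6} (a switch {a | b} with a > b).
Cooling by t (for t below the temperature (a - b)/2 = 31/2) taxes each move by t: {a | b} cooled by t is {a - t | b + t}.
Cooling amount: t = 11/2
Cooled Left option: 25 - 11/2 = 39/2
Cooled Right option: -6 + 11/2 = -1/2
Cooled game: {39/2 | -1/2}
Left option = 39/2

39/2


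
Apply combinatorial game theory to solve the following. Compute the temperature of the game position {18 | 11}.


The game is {18 | 11}, a switch {a | b} with numbers a > b.
Cooling {a | b} by t gives {a - t | b + t}, which stops being hot when a - t = b + t, i.e. at t = (a - b)/2. So the temperature of a switch is (a - b)/2.
Temperature = (Left option - Right option) / 2
= (18 - (11)) / 2
= 7 / 2
= 7/2

7/2


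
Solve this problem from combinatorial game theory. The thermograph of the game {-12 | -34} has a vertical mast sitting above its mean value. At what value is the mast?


Game = {-12 | -34}, a switch {a | b} with numbers a > b.
Its thermograph has left wall a - t and right wall b + t, which meet at t = (a - b)/2, where both equal (a + b)/2. So the mast (mean value) is at (a + b)/2.
Mean = (-12 + (-34))/2 = -46/2 = -23

-23


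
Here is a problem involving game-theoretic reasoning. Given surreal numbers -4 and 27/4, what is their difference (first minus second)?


x = -4, y = 27/4
Converting to common denominator: 4
x = -16/4, y = 27/4
x - y = -4 - 27/4 = -43/4

-43/4


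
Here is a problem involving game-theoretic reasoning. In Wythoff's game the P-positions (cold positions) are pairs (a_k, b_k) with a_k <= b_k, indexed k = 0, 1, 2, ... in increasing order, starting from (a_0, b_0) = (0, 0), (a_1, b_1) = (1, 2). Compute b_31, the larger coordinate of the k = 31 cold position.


By Wythoff's theorem, a_k = floor(k * phi) and b_k = floor(k * phi^2) = a_k + k, where phi = (1 + sqrt(5))/2 is the golden ratio.
phi = (1 + sqrt(5))/2 = 1.618034
phi^2 = phi + 1 = 2.618034
k = 31
k * phi^2 = 31 * 2.618034 = 81.159054
b_31 = floor(k * phi^2) = 81 (check: a_31 + k = 50 + 31 = 81)

81


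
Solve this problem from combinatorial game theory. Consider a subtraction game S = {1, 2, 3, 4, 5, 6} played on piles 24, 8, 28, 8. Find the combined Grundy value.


Subtraction set: {1, 2, 3, 4, 5, 6}
For this subtraction set, G(n) = n mod 7 (period = max + 1 = 7).
Pile 1 (size 24): G(24) = 24 mod 7 = 3
Pile 2 (size 8): G(8) = 8 mod 7 = 1
Pile 3 (size 28): G(28) = 28 mod 7 = 0
Pile 4 (size 8): G(8) = 8 mod 7 = 1
Total Grundy value = XOR of all: 3 XOR 1 XOR 0 XOR 1 = 3

3


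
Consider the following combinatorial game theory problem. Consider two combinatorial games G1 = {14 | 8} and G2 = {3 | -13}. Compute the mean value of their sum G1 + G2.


G1 = {14 | 8}, G2 = {3 | -13}
Each is a switch {a | b} with numbers a > b; its mean value is (a + b)/2, and mean value is additive over game sums: m(G1 + G2) = m(G1) + m(G2).
Mean of G1 = (14 + (8))/2 = 22/2 = 11
Mean of G2 = (3 + (-13))/2 = -10/2 = -5
Mean of G1 + G2 = 11 + -5 = 6

6


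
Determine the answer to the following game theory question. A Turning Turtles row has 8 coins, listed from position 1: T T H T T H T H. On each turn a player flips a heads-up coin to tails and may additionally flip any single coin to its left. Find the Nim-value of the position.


Coins: T T H T T H T H
Key fact: a single head at position k behaves exactly like a Nim heap of size k (turning it to T and optionally flipping a coin at j < k corresponds to moving the heap from k to j, or to 0), and heads combine as a disjunctive sum (two heads at the same place would cancel, matching j XOR j = 0). So the Nim-value is the XOR of the 1-indexed positions of the heads.
Face-up positions (1-indexed): [3, 6, 8]
XOR 0 with 3: 0 XOR 3 = 3
XOR 3 with 6: 3 XOR 6 = 5
XOR 5 with 8: 5 XOR 8 = 13
Nim-value = 13

13


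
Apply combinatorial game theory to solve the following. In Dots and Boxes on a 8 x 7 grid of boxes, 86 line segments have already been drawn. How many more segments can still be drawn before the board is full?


Grid: 8 x 7 boxes, i.e. 9 rows and 8 columns of dots.
Horizontal edges: (rows + 1) * cols = 9 * 7 = 63
Vertical edges: rows * (cols + 1) = 8 * 8 = 64
Total edges: 63 + 64 = 127
Edges drawn: 86
Remaining: 127 - 86 = 41

41


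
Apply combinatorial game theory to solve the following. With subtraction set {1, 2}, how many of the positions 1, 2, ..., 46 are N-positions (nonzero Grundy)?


Subtraction set S = {1, 2}, so G(n) = n mod 3.
G(n) = 0 when n is a multiple of 3.
Multiples of 3 in [1, 46]: 15
N-positions (nonzero Grundy) = 46 - 15 = 31

31


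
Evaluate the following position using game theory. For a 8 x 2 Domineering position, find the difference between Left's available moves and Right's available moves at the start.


Board is 8 x 2 (rows x cols).
Left (vertical) placements: (rows-1) * cols = 7 * 2 = 14
Right (horizontal) placements: rows * (cols-1) = 8 * 1 = 8
Advantage = Left - Right = 14 - 8 = 6

6


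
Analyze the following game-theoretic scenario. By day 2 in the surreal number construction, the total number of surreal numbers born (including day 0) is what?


Day 0: {|} = 0 is born. Count = 1.
Day n: the number of surreal numbers born by day n is 2^(n+1) - 1.
By day 0: 2^1 - 1 = 1
By day 1: 2^2 - 1 = 3
By day 2: 2^3 - 1 = 7
By day 2: 7 surreal numbers.

7


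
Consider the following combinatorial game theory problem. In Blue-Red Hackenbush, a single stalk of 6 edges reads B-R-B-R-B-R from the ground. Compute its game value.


Edges (from ground): B-R-B-R-B-R
By Berlekamp's sign-expansion rule, a Blue-Red Hackenbush stalk has the value of the surreal number whose sign sequence is the edge sequence with B -> + and R -> -.
Sign sequence: +-+-+-
Trace the sign expansion in the surreal number tree, starting from 0:
Edge 1: B (sign +) -> bounds (0, +inf), value = 1
Edge 2: R (sign -) -> bounds (0, 1), value = 1/2
Edge 3: B (sign +) -> bounds (1/2, 1), value = 3/4
Edge 4: R (sign -) -> bounds (1/2, 3/4), value = 5/8
Edge 5: B (sign +) -> bounds (5/8, 3/4), value = 11/16
Edge 6: R (sign -) -> bounds (5/8, 11/16), value = 21/32
Game value = 21/32

21/32


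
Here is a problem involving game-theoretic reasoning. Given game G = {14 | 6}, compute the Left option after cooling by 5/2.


Original game: {14 | 6} (a switch {a | b} with a > b).
Cooling by t (for t below the temperature (a - b)/2 = 4) taxes each move by t: {a | b} cooled by t is {a - t | b + t}.
Cooling amount: t = 5/2
Cooled Left option: 14 - 5/2 = 23/2
Cooled Right option: 6 + 5/2 = 17/2
Cooled game: {23/2 | 17/2}
Left option = 23/2

23/2


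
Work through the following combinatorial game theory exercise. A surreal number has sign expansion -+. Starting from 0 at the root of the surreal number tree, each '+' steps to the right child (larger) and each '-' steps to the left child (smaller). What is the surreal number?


Sign expansion: -+
Rule: track bounds (lo, hi), initially (-inf, +inf). On '+', the current value becomes lo and we move to the simplest number in (value, hi): value + 1 if hi = +inf, otherwise the midpoint (value + hi)/2. On '-', the current value becomes hi and we move to value - 1 if lo = -inf, otherwise the midpoint (lo + value)/2.
Start at 0.
Step 1: sign = -, move left. Bounds: (-inf, 0). Value = -1
Step 2: sign = +, move right. Bounds: (-1, 0). Value = -1/2
The surreal number with sign expansion -+ is -1/2.

-1/2


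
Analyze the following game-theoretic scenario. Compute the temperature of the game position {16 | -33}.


The game is {16 | -33}, a switch {a | b} with numbers a > b.
Cooling {a | b} by t gives {a - t | b + t}, which stops being hot when a - t = b + t, i.e. at t = (a - b)/2. So the temperature of a switch is (a - b)/2.
Temperature = (Left option - Right option) / 2
= (16 - (-33)) / 2
= 49 / 2
= 49/2

49/2


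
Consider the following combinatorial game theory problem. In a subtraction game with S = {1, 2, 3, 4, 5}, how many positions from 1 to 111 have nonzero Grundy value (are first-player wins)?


Subtraction set S = {1, 2, 3, 4, 5}, so G(n) = n mod 6.
G(n) = 0 when n is a multiple of 6.
Multiples of 6 in [1, 111]: 18
N-positions (nonzero Grundy) = 111 - 18 = 93

93


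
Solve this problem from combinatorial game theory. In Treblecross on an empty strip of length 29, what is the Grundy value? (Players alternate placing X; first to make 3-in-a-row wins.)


Treblecross: place X on empty cells; 3-in-a-row wins.
Playing within two cells of an existing X lets the opponent win at once, so sensible play treats the cells i-2..i+2 around each X as dead. The player left with no safe cell loses, so this is a normal-play take-away game on strips of safe cells.
Placing X at cell i (0-indexed) of a strip of k safe cells leaves independent strips of sizes max(0, i-2) and max(0, k-i-3). Hence G(k) = mex{ G(max(0,i-2)) XOR G(max(0,k-i-3)) : 0 <= i < k }, with G(0) = 0.
G(1): splits (0,0):0^0=0 -> mex({0}) = 1
G(2): splits (0,0):0^0=0 -> mex({0}) = 1
G(3): splits (0,0):0^0=0 -> mex({0}) = 1
G(4): splits (0,1):0^1=1 (0,0):0^0=0 -> mex({0, 1}) = 2
G(5): splits (0,2):0^1=1 (0,1):0^1=1 (0,0):0^0=0 -> mex({0, 1}) = 2
G(6) = mex({1}) = 0
G(7) = mex({0, 1, 2}) = 3
G(8) = mex({0, 1, 2}) = 3
G(9) = mex({0, 2}) = 1
G(10) = mex({0, 2, 3}) = 1
G(11) = mex({0, 3}) = 1
G(12) = mex({1, 3}) = 0
G(13) = mex({0, 1, 2, 3}) = 4
G(14) = mex({0, 1, 2}) = 3
G(15) = mex({0, 1, 2}) = 3
G(16) = mex({0, 1, 2, 4}) = 3
G(17) = mex({0, 1, 3, 4}) = 2
G(18) = mex({0, 1, 3, 4}) = 2
G(19) = mex({0, 1, 3, 5}) = 2
G(20) = mex({0, 1, 2, 3, 5}) = 4
G(21) = mex({0, 1, 2, 3, 5}) = 4
G(22) = mex({1, 2, 6}) = 0
G(23) = mex({0, 1, 2, 3, 4, 6}) = 5
G(24) = mex({0, 1, 2, 3, 4}) = 5
G(25) = mex({0, 1, 3, 4, 7}) = 2
G(26) = mex({0, 1, 3, 4, 5, 7}) = 2
G(27) = mex({0, 1, 3, 5}) = 2
G(28) = mex({0, 1, 2, 5}) = 3
G(29) = mex({0, 1, 2, 4, 5, 6}) = 3
Therefore G(29) = 3.

3


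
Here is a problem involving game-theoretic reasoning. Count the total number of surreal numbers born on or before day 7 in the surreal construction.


Day 0: {|} = 0 is born. Count = 1.
Day n: the number of surreal numbers born by day n is 2^(n+1) - 1.
By day 0: 2^1 - 1 = 1
By day 1: 2^2 - 1 = 3
By day 2: 2^3 - 1 = 7
By day 3: 2^4 - 1 = 15
By day 4: 2^5 - 1 = 31
By day 5: 2^6 - 1 = 63
By day 6: 2^7 - 1 = 127
By day 7: 2^8 - 1 = 255
By day 7: 255 surreal numbers.

255


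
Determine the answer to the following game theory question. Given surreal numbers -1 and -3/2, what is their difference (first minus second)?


x = -1, y = -3/2
Converting to common denominator: 2
x = -2/2, y = -3/2
x - y = -1 - -3/2 = 1/2

1/2


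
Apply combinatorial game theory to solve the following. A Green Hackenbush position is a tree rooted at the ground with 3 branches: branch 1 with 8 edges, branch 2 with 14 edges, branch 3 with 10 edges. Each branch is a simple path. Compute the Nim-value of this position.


The tree has 3 branches from the ground vertex.
In Green Hackenbush, the Nim-value of a simple path of length k is k.
Branch 1: length 8, Nim-value = 8
Branch 2: length 14, Nim-value = 14
Branch 3: length 10, Nim-value = 10
Total Nim-value = XOR of all branch values:
0 XOR 8 = 8
8 XOR 14 = 6
6 XOR 10 = 12
Nim-value of the tree = 12

12


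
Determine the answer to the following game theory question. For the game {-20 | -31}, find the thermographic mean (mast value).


Game = {-20 | -31}, a switch {a | b} with numbers a > b.
Its thermograph has left wall a - t and right wall b + t, which meet at t = (a - b)/2, where both equal (a + b)/2. So the mast (mean value) is at (a + b)/2.
Mean = (-20 + (-31))/2 = -51/2 = -51/2

-51/2


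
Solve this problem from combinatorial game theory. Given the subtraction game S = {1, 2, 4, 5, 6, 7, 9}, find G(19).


The subtraction set is S = {1, 2, 4, 5, 6, 7, 9}.
G(k) = mex{ G(k - s) : s in S, s <= k }. We compute iteratively: G(0) = 0.
G(1) = mex({0}) = 1
G(2) = mex({0, 1}) = 2
G(3) = mex({1, 2}) = 0
G(4) = mex({0, 2}) = 1
G(5) = mex({0, 1}) = 2
G(6) = mex({0, 1, 2}) = 3
G(7) = mex({0, 1, 2, 3}) = 4
G(8) = mex({0, 1, 2, 3, 4}) = 5
G(9) = mex({0, 1, 2, 4, 5}) = 3
G(10) = mex({0, 1, 2, 3, 5}) = 4
G(11) = mex({1, 2, 3, 4}) = 0
G(12) = mex({0, 2, 3, 4, 5}) = 1
G(13) = mex({0, 1, 3, 4, 5}) = 2
G(14) = mex({1, 2, 3, 4, 5}) = 0
G(15) = mex({0, 2, 3, 4, 5}) = 1
G(16) = mex({0, 1, 3, 4}) = 2
G(17) = mex({0, 1, 2, 4, 5}) = 3
G(18) = mex({0, 1, 2, 3}) = 4
G(19) = mex({0, 1, 2, 3, 4}) = 5
Therefore G(19) = 5.

5


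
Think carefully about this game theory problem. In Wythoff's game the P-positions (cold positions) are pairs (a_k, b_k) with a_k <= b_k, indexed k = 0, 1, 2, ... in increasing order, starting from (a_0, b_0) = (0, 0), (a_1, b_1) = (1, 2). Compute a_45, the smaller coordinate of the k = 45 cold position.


By Wythoff's theorem, a_k = floor(k * phi) and b_k = floor(k * phi^2) = a_k + k, where phi = (1 + sqrt(5))/2 is the golden ratio.
phi = (1 + sqrt(5))/2 = 1.618034
k = 45
k * phi = 45 * 1.618034 = 72.811529
a_45 = floor(k * phi) = 72

72


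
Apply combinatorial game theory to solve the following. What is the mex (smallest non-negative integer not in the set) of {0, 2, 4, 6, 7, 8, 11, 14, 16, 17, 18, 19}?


Set = {0, 2, 4, 6, 7, 8, 11, 14, 16, 17, 18, 19}
0 is in the set.
1 is NOT in the set. This is the mex.
mex = 1

1


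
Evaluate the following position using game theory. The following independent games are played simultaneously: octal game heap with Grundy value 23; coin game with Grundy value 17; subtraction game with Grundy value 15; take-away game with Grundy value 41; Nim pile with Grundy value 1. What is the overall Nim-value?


By the Sprague-Grundy theorem, the Grundy value of a sum of games is the XOR of individual Grundy values.
octal game heap: Grundy value = 23. Running XOR: 0 XOR 23 = 23
coin game: Grundy value = 17. Running XOR: 23 XOR 17 = 6
subtraction game: Grundy value = 15. Running XOR: 6 XOR 15 = 9
take-away game: Grundy value = 41. Running XOR: 9 XOR 41 = 32
Nim pile: Grundy value = 1. Running XOR: 32 XOR 1 = 33
The combined Grundy value is 33.

33


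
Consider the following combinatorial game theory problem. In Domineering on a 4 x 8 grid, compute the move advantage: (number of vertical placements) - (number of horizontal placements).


Board is 4 x 8 (rows x cols).
Left (vertical) placements: (rows-1) * cols = 3 * 8 = 24
Right (horizontal) placements: rows * (cols-1) = 4 * 7 = 28
Advantage = Left - Right = 24 - 28 = -4

-4


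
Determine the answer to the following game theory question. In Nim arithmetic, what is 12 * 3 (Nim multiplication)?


Nim multiplication is bilinear over XOR: (u XOR v) * w = (u*w) XOR (v*w).
So we split each operand into its bit components and XOR the pairwise Nim products.
12 = 4 + 8 (as XOR of powers of 2).
3 = 1 + 2 (as XOR of powers of 2).
Using the standard Nim-product table on single bits:
  2*2 = 3,   2*4 = 8,   2*8 = 12,
  4*4 = 6,   4*8 = 11,  8*8 = 13,
and  1*x = x (identity), k*l = l*k (commutative).
Pairwise Nim products:
  4 * 1 = 4
  4 * 2 = 8
  8 * 1 = 8
  8 * 2 = 12
XOR them: 4 XOR 8 XOR 8 XOR 12 = 8.
Result: 12 * 3 = 8 (in Nim).

8


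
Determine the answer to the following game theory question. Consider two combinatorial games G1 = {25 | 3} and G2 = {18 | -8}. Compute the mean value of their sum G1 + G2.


G1 = {25 | 3}, G2 = {18 | -8}
Each is a switch {a | b} with numbers a > b; its mean value is (a + b)/2, and mean value is additive over game sums: m(G1 + G2) = m(G1) + m(G2).
Mean of G1 = (25 + (3))/2 = 28/2 = 14
Mean of G2 = (18 + (-8))/2 = 10/2 = 5
Mean of G1 + G2 = 14 + 5 = 19

19


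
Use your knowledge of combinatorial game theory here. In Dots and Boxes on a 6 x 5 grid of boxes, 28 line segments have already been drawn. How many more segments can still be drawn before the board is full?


Grid: 6 x 5 boxes, i.e. 7 rows and 6 columns of dots.
Horizontal edges: (rows + 1) * cols = 7 * 5 = 35
Vertical edges: rows * (cols + 1) = 6 * 6 = 36
Total edges: 35 + 36 = 71
Edges drawn: 28
Remaining: 71 - 28 = 43

43


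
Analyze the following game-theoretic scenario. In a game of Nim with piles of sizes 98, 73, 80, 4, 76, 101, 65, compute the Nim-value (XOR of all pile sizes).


We need the XOR (exclusive or) of all pile sizes.
After XOR-ing pile 1 (size 98): 0 XOR 98 = 98
After XOR-ing pile 2 (size 73): 98 XOR 73 = 43
After XOR-ing pile 3 (size 80): 43 XOR 80 = 123
After XOR-ing pile 4 (size 4): 123 XOR 4 = 127
After XOR-ing pile 5 (size 76): 127 XOR 76 = 51
After XOR-ing pile 6 (size 101): 51 XOR 101 = 86
After XOR-ing pile 7 (size 65): 86 XOR 65 = 23
The Nim-value of this position is 23.

23


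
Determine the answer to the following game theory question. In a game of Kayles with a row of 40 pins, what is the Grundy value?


Kayles: a move removes 1 or 2 adjacent pins from a contiguous row.
Removing pins from a row of k leaves two independent rows (a, b) with a + b = k - 1 (one pin) or a + b = k - 2 (two pins); an end removal gives a = 0.
By Sprague-Grundy, G(k) = mex{ G(a) XOR G(b) } over all these splits. G(0) = 0.
G(1): splits (0,0):0^0=0 -> mex({0}) = 1
G(2): splits (0,1):0^1=1 (0,0):0^0=0 -> mex({0, 1}) = 2
G(3): splits (0,2):0^2=2 (1,1):1^1=0 (0,1):0^1=1 -> mex({0, 1, 2}) = 3
G(4): splits (0,3):0^3=3 (1,2):1^2=3 (0,2):0^2=2 (1,1):1^1=0 -> mex({0, 2, 3}) = 1
G(5): splits (0,4):0^1=1 (1,3):1^3=2 (2,2):2^2=0 (0,3):0^3=3 (1,2):1^2=3 -> mex({0, 1, 2, 3}) = 4
G(6) = mex({0, 1, 2, 4}) = 3
G(7) = mex({0, 1, 3, 4, 5}) = 2
G(8) = mex({0, 2, 3, 5, 6}) = 1
G(9) = mex({0, 1, 2, 3, 6, 7}) = 4
G(10) = mex({0, 1, 3, 4, 5, 7}) = 2
G(11) = mex({0, 1, 2, 3, 4, 5}) = 6
G(12) = mex({0, 1, 2, 3, 5, 6, 7}) = 4
G(13) = mex({0, 2, 3, 4, 6, 7}) = 1
G(14) = mex({0, 1, 4, 5, 6, 7}) = 2
G(15) = mex({0, 1, 2, 3, 4, 5, 6}) = 7
G(16) = mex({0, 2, 3, 5, 6, 7}) = 1
G(17) = mex({0, 1, 2, 3, 5, 6, 7}) = 4
G(18) = mex({0, 1, 2, 4, 5, 6}) = 3
G(19) = mex({0, 1, 3, 4, 5, 7}) = 2
G(20) = mex({0, 2, 3, 4, 5, 6, 7}) = 1
G(21) = mex({0, 1, 2, 3, 5, 6, 7}) = 4
G(22) = mex({0, 1, 2, 3, 4, 5, 7}) = 6
G(23) = mex({0, 1, 2, 3, 4, 5, 6}) = 7
G(24) = mex({0, 1, 2, 3, 5, 6, 7}) = 4
G(25) = mex({0, 2, 3, 4, 6, 7}) = 1
G(26) = mex({0, 1, 3, 4, 5, 6, 7}) = 2
G(27) = mex({0, 1, 2, 3, 4, 5, 6, 7}) = 8
G(28) = mex({0, 1, 2, 3, 4, 6, 7, 8}) = 5
G(29) = mex({0, 1, 2, 3, 5, 6, 7, 8, 9}) = 4
G(30) = mex({0, 1, 2, 3, 4, 5, 6, 9, 10}) = 7
G(31) = mex({0, 1, 3, 4, 5, 7, 10, 11}) = 2
G(32) = mex({0, 2, 3, 4, 5, 6, 7, 9, 11}) = 1
G(33) = mex({0, 1, 2, 3, 4, 5, 6, 7, 9, 12}) = 8
G(34) = mex({0, 1, 2, 3, 4, 5, 7, 8, 11, 12}) = 6
G(35) = mex({0, 1, 2, 3, 4, 5, 6, 8, 9, 10, 11}) = 7
G(36) = mex({0, 1, 2, 3, 5, 6, 7, 9, 10}) = 4
G(37) = mex({0, 2, 3, 4, 6, 7, 9, 10, 11, 12}) = 1
G(38) = mex({0, 1, 3, 4, 5, 6, 7, 9, 10, 11, 12}) = 2
G(39) = mex({0, 1, 2, 4, 5, 6, 7, 9, 10, 12, 14}) = 3
G(40) = mex({0, 2, 3, 4, 6, 7, 11, 12, 14}) = 1
Therefore G(40) = 1.

1


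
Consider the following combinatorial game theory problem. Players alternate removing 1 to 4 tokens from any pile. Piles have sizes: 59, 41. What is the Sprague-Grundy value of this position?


Subtraction set: {1, 2, 3, 4}
For this subtraction set, G(n) = n mod 5 (period = max + 1 = 5).
Pile 1 (size 59): G(59) = 59 mod 5 = 4
Pile 2 (size 41): G(41) = 41 mod 5 = 1
Total Grundy value = XOR of all: 4 XOR 1 = 5

5


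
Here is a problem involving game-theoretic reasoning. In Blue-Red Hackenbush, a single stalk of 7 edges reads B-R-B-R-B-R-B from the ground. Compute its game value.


Edges (from ground): B-R-B-R-B-R-B
By Berlekamp's sign-expansion rule, a Blue-Red Hackenbush stalk has the value of the surreal number whose sign sequence is the edge sequence with B -> + and R -> -.
Sign sequence: +-+-+-+
Trace the sign expansion in the surreal number tree, starting from 0:
Edge 1: B (sign +) -> bounds (0, +inf), value = 1
Edge 2: R (sign -) -> bounds (0, 1), value = 1/2
Edge 3: B (sign +) -> bounds (1/2, 1), value = 3/4
Edge 4: R (sign -) -> bounds (1/2, 3/4), value = 5/8
Edge 5: B (sign +) -> bounds (5/8, 3/4), value = 11/16
Edge 6: R (sign -) -> bounds (5/8, 11/16), value = 21/32
Edge 7: B (sign +) -> bounds (21/32, 11/16), value = 43/64
Game value = 43/64

43/64


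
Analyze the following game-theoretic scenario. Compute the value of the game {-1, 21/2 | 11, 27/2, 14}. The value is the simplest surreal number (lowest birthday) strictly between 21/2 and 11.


Left options: {-1, 21/2}, max = 21/2
Right options: {11, 27/2, 14}, min = 11
All options are numbers and max(Left) < min(Right), so by the simplicity theorem the value is the simplest (earliest-born) number strictly between 21/2 and 11.
No integer lies strictly between 21/2 and 11, so the value is the dyadic rational m/2^k in the interval with the smallest k (then m odd); search k = 1, 2, ...:
Denominator 2: no odd multiple of 1/2 lies strictly between 21/2 and 11.
Denominator 4: 43/4 lies strictly between 21/2 and 11 -- found.
The simplest number in the interval is 43/4.
Game value = 43/4

43/4


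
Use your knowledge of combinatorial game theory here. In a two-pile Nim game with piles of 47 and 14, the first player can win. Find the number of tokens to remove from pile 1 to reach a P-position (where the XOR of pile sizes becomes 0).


Piles: 47 and 14
Current XOR: 47 XOR 14 = 33 (non-zero, so this is an N-position).
To make the XOR zero, we need to find a move that balances the piles.
For pile 1 (size 47): target = 47 XOR 33 = 14
We reduce pile 1 from 47 to 14.
Tokens removed: 47 - 14 = 33
Verification: 14 XOR 14 = 0

33


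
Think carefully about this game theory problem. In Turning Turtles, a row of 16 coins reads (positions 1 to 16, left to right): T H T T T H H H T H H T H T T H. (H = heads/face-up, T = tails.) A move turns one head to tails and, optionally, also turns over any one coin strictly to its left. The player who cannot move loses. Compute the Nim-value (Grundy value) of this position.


Coins: T H T T T H H H T H H T H T T H
Key fact: a single head at position k behaves exactly like a Nim heap of size k (turning it to T and optionally flipping a coin at j < k corresponds to moving the heap from k to j, or to 0), and heads combine as a disjunctive sum (two heads at the same place would cancel, matching j XOR j = 0). So the Nim-value is the XOR of the 1-indexed positions of the heads.
Face-up positions (1-indexed): [2, 6, 7, 8, 10, 11, 13, 16]
XOR 0 with 2: 0 XOR 2 = 2
XOR 2 with 6: 2 XOR 6 = 4
XOR 4 with 7: 4 XOR 7 = 3
XOR 3 with 8: 3 XOR 8 = 11
XOR 11 with 10: 11 XOR 10 = 1
XOR 1 with 11: 1 XOR 11 = 10
XOR 10 with 13: 10 XOR 13 = 7
XOR 7 with 16: 7 XOR 16 = 23
Nim-value = 23

23


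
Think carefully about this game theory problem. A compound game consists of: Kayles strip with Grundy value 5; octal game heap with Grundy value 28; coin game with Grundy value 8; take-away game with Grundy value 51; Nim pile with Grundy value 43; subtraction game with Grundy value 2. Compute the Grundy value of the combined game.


By the Sprague-Grundy theorem, the Grundy value of a sum of games is the XOR of individual Grundy values.
Kayles strip: Grundy value = 5. Running XOR: 0 XOR 5 = 5
octal game heap: Grundy value = 28. Running XOR: 5 XOR 28 = 25
coin game: Grundy value = 8. Running XOR: 25 XOR 8 = 17
take-away game: Grundy value = 51. Running XOR: 17 XOR 51 = 34
Nim pile: Grundy value = 43. Running XOR: 34 XOR 43 = 9
subtraction game: Grundy value = 2. Running XOR: 9 XOR 2 = 11
The combined Grundy value is 11.

11


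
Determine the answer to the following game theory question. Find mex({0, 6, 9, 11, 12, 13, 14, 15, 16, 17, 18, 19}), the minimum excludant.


Set = {0, 6, 9, 11, 12, 13, 14, 15, 16, 17, 18, 19}
0 is in the set.
1 is NOT in the set. This is the mex.
mex = 1

1


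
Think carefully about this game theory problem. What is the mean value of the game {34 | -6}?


Game = {34 | -6}, a switch {a | b} with numbers a > b.
Its thermograph has left wall a - t and right wall b + t, which meet at t = (a - b)/2, where both equal (a + b)/2. So the mast (mean value) is at (a + b)/2.
Mean = (34 + (-6))/2 = 28/2 = 14

14


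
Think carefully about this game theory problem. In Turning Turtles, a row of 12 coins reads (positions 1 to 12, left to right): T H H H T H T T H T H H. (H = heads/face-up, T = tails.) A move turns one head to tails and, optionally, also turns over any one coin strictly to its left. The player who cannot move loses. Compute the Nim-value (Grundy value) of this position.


Coins: T H H H T H T T H T H H
Key fact: a single head at position k behaves exactly like a Nim heap of size k (turning it to T and optionally flipping a coin at j < k corresponds to moving the heap from k to j, or to 0), and heads combine as a disjunctive sum (two heads at the same place would cancel, matching j XOR j = 0). So the Nim-value is the XOR of the 1-indexed positions of the heads.
Face-up positions (1-indexed): [2, 3, 4, 6, 9, 11, 12]
XOR 0 with 2: 0 XOR 2 = 2
XOR 2 with 3: 2 XOR 3 = 1
XOR 1 with 4: 1 XOR 4 = 5
XOR 5 with 6: 5 XOR 6 = 3
XOR 3 with 9: 3 XOR 9 = 10
XOR 10 with 11: 10 XOR 11 = 1
XOR 1 with 12: 1 XOR 12 = 13
Nim-value = 13

13
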